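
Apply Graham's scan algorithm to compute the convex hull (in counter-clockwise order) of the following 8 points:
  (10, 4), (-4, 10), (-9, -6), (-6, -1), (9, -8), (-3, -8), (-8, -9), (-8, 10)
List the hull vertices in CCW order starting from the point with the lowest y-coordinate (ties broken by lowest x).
Hull (CCW) = [(-8, -9), (9, -8), (10, 4), (-4, 10), (-8, 10), (-9, -6)]

Graham scan procedure:
  1. Find the pivot p₀ = point with lowest y (tie → lowest x): (-8, -9).
  2. Sort the remaining points by polar angle around p₀.
  3. Walk through sorted points, maintaining a stack; pop the top while the last three entries make a non-left turn (cross product ≤ 0).
  4. Final stack is the convex hull in CCW order: (-8, -9), (9, -8), (10, 4), (-4, 10), (-8, 10), (-9, -6).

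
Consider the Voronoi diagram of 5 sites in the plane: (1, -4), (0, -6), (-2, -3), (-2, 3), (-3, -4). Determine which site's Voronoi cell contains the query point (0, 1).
Nearest site = (-2, 3)

The Voronoi cell of site s contains exactly those query points closer to s than to any other site. Compute squared distances from q = (0, 1) to each site:
  (-2 − 0)² + (3 − 1)² = 8
  (-2 − 0)² + (-3 − 1)² = 20
  (1 − 0)² + (-4 − 1)² = 26
  (-3 − 0)² + (-4 − 1)² = 34
  (0 − 0)² + (-6 − 1)² = 49
Minimum is attained by (-2, 3), so q lies in its Voronoi cell.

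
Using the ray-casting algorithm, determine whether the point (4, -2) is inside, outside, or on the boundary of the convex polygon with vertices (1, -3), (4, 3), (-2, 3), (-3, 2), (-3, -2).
The point (4, -2) lies strictly outside the polygon

Cast a horizontal ray to the right from the query point and count how many polygon edges it crosses (each edge strictly once or zero times, handled with the usual half-open convention). 
Parity of crossings → even ⇒ outside.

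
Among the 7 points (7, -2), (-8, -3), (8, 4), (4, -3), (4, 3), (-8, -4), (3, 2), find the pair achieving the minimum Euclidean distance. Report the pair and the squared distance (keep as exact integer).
Pair = ((-8, -3), (-8, -4)); squared distance = 1

Compute all C(7, 2) = 21 pairwise squared distances (x_i − x_j)² + (y_i − y_j)². The minimum is 1, attained by the pair ((-8, -3), (-8, -4)).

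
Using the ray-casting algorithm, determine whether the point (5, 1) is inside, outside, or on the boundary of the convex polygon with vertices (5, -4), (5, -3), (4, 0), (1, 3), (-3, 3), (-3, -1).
The point (5, 1) lies strictly outside the polygon

Cast a horizontal ray to the right from the query point and count how many polygon edges it crosses (each edge strictly once or zero times, handled with the usual half-open convention). 
Parity of crossings → even ⇒ outside.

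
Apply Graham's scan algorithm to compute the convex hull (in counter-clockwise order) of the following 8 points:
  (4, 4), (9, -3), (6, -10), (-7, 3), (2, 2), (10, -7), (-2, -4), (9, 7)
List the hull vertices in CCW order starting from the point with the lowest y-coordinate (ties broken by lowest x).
Hull (CCW) = [(6, -10), (10, -7), (9, 7), (-7, 3), (-2, -4)]

Graham scan procedure:
  1. Find the pivot p₀ = point with lowest y (tie → lowest x): (6, -10).
  2. Sort the remaining points by polar angle around p₀.
  3. Walk through sorted points, maintaining a stack; pop the top while the last three entries make a non-left turn (cross product ≤ 0).
  4. Final stack is the convex hull in CCW order: (6, -10), (10, -7), (9, 7), (-7, 3), (-2, -4).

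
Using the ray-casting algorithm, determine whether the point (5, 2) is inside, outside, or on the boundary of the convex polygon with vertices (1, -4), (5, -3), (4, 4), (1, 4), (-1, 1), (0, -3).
The point (5, 2) lies strictly outside the polygon

Cast a horizontal ray to the right from the query point and count how many polygon edges it crosses (each edge strictly once or zero times, handled with the usual half-open convention). 
Parity of crossings → even ⇒ outside.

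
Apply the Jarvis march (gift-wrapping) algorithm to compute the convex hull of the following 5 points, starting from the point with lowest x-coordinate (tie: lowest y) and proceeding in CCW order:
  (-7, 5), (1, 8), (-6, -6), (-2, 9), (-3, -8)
Hull (CCW) = [(-7, 5), (-6, -6), (-3, -8), (1, 8), (-2, 9)]

Jarvis march: at each step, from the current hull vertex p, select the next vertex q as the point such that every other point lies strictly to the left of (or on) the directed line p → q. (Equivalently: for every other point r, the cross product (q − p) × (r − p) ≥ 0.)
Starting point (lowest x, tie lowest y): (-7, 5). Wrap until returning to start. Resulting hull: (-7, 5), (-6, -6), (-3, -8), (1, 8), (-2, 9).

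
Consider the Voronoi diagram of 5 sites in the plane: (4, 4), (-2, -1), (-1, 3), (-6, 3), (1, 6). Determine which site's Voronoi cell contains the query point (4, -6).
Nearest site = (-2, -1)

The Voronoi cell of site s contains exactly those query points closer to s than to any other site. Compute squared distances from q = (4, -6) to each site:
  (-2 − 4)² + (-1 − -6)² = 61
  (4 − 4)² + (4 − -6)² = 100
  (-1 − 4)² + (3 − -6)² = 106
  (1 − 4)² + (6 − -6)² = 153
  (-6 − 4)² + (3 − -6)² = 181
Minimum is attained by (-2, -1), so q lies in its Voronoi cell.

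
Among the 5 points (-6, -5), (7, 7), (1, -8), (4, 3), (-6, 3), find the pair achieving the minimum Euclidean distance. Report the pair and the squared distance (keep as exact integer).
Pair = ((7, 7), (4, 3)); squared distance = 25

Compute all C(5, 2) = 10 pairwise squared distances (x_i − x_j)² + (y_i − y_j)². The minimum is 25, attained by the pair ((7, 7), (4, 3)).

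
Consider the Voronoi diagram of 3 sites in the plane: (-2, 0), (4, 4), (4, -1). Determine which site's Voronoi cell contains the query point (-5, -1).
Nearest site = (-2, 0)

The Voronoi cell of site s contains exactly those query points closer to s than to any other site. Compute squared distances from q = (-5, -1) to each site:
  (-2 − -5)² + (0 − -1)² = 10
  (4 − -5)² + (-1 − -1)² = 81
  (4 − -5)² + (4 − -1)² = 106
Minimum is attained by (-2, 0), so q lies in its Voronoi cell.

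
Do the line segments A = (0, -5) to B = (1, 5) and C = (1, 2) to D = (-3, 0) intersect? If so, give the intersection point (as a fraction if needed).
Yes; intersection at (13/19, 35/19) (t = 13/19 on AB, s = 3/38 on CD)

Parametrize AB as A + t(B − A) = (0 + 1 t, -5 + 10 t) and CD as C + s(D − C) = (1 + -4 s, 2 + -2 s). Solve the linear system for (t, s). Determinant = -38 ≠ 0, so a unique intersection of the containing lines exists. Solution: t = 13/19, s = 3/38 — both in [0, 1], so the segments cross. Intersection point: (13/19, 35/19).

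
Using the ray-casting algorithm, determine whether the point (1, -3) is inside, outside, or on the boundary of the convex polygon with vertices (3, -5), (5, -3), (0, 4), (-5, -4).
The point (1, -3) lies strictly inside the polygon

Cast a horizontal ray to the right from the query point and count how many polygon edges it crosses (each edge strictly once or zero times, handled with the usual half-open convention). 
Parity of crossings → odd ⇒ inside.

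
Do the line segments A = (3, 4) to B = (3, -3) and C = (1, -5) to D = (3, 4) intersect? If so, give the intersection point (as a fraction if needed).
Yes; intersection at (3, 4) (t = 0 on AB, s = 1 on CD)

Parametrize AB as A + t(B − A) = (3 + 0 t, 4 + -7 t) and CD as C + s(D − C) = (1 + 2 s, -5 + 9 s). Solve the linear system for (t, s). Determinant = -14 ≠ 0, so a unique intersection of the containing lines exists. Solution: t = 0, s = 1 — both in [0, 1], so the segments cross. Intersection point: (3, 4).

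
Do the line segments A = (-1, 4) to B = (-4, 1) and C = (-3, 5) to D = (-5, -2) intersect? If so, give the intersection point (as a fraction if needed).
No (intersection of containing lines falls outside at least one segment)

Parametrize and solve: t = 16/15, s = 3/5. At least one of these is outside [0, 1], so the segments do not intersect.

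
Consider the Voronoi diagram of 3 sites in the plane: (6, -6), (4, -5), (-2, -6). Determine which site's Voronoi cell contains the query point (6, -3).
Nearest site = (4, -5)

The Voronoi cell of site s contains exactly those query points closer to s than to any other site. Compute squared distances from q = (6, -3) to each site:
  (4 − 6)² + (-5 − -3)² = 8
  (6 − 6)² + (-6 − -3)² = 9
  (-2 − 6)² + (-6 − -3)² = 73
Minimum is attained by (4, -5), so q lies in its Voronoi cell.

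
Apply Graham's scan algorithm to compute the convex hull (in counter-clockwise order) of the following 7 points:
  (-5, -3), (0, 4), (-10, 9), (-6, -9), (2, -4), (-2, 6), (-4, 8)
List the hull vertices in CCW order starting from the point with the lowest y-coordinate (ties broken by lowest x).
Hull (CCW) = [(-6, -9), (2, -4), (0, 4), (-4, 8), (-10, 9)]

Graham scan procedure:
  1. Find the pivot p₀ = point with lowest y (tie → lowest x): (-6, -9).
  2. Sort the remaining points by polar angle around p₀.
  3. Walk through sorted points, maintaining a stack; pop the top while the last three entries make a non-left turn (cross product ≤ 0).
  4. Final stack is the convex hull in CCW order: (-6, -9), (2, -4), (0, 4), (-4, 8), (-10, 9).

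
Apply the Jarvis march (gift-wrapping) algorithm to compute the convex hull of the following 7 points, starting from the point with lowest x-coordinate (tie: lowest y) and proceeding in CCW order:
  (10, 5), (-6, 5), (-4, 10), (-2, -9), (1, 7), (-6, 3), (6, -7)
Hull (CCW) = [(-6, 3), (-2, -9), (6, -7), (10, 5), (-4, 10), (-6, 5)]

Jarvis march: at each step, from the current hull vertex p, select the next vertex q as the point such that every other point lies strictly to the left of (or on) the directed line p → q. (Equivalently: for every other point r, the cross product (q − p) × (r − p) ≥ 0.)
Starting point (lowest x, tie lowest y): (-6, 3). Wrap until returning to start. Resulting hull: (-6, 3), (-2, -9), (6, -7), (10, 5), (-4, 10), (-6, 5).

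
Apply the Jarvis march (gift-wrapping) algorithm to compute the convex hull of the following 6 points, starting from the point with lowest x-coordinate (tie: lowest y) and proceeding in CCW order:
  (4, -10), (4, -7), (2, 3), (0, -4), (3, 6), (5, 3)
Hull (CCW) = [(0, -4), (4, -10), (5, 3), (3, 6), (2, 3)]

Jarvis march: at each step, from the current hull vertex p, select the next vertex q as the point such that every other point lies strictly to the left of (or on) the directed line p → q. (Equivalently: for every other point r, the cross product (q − p) × (r − p) ≥ 0.)
Starting point (lowest x, tie lowest y): (0, -4). Wrap until returning to start. Resulting hull: (0, -4), (4, -10), (5, 3), (3, 6), (2, 3).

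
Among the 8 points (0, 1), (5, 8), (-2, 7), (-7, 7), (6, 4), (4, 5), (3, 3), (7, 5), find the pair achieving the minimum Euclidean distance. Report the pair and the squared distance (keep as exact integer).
Pair = ((6, 4), (7, 5)); squared distance = 2

Compute all C(8, 2) = 28 pairwise squared distances (x_i − x_j)² + (y_i − y_j)². The minimum is 2, attained by the pair ((6, 4), (7, 5)).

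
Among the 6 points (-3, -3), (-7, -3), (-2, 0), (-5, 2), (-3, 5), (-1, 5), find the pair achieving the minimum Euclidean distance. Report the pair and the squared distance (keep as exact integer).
Pair = ((-3, 5), (-1, 5)); squared distance = 4

Compute all C(6, 2) = 15 pairwise squared distances (x_i − x_j)² + (y_i − y_j)². The minimum is 4, attained by the pair ((-3, 5), (-1, 5)).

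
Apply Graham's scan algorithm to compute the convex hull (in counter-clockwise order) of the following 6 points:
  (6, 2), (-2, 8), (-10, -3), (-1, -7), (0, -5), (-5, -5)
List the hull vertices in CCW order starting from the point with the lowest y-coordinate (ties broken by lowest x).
Hull (CCW) = [(-1, -7), (6, 2), (-2, 8), (-10, -3)]

Graham scan procedure:
  1. Find the pivot p₀ = point with lowest y (tie → lowest x): (-1, -7).
  2. Sort the remaining points by polar angle around p₀.
  3. Walk through sorted points, maintaining a stack; pop the top while the last three entries make a non-left turn (cross product ≤ 0).
  4. Final stack is the convex hull in CCW order: (-1, -7), (6, 2), (-2, 8), (-10, -3).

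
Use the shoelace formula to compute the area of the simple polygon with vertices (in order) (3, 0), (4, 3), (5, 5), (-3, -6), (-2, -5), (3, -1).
Area = 11

Shoelace formula: Area = (1/2) |Σ_i (x_i · y_{i+1} − x_{i+1} · y_i)| (indices mod n). Compute each cross term:
  (3)(3) − (4)(0) = 9
  (4)(5) − (5)(3) = 5
  (5)(-6) − (-3)(5) = -15
  (-3)(-5) − (-2)(-6) = 3
  (-2)(-1) − (3)(-5) = 17
  (3)(0) − (3)(-1) = 3
Sum = 22, so (signed) Area = 22/2 = 11, |Area| = 11.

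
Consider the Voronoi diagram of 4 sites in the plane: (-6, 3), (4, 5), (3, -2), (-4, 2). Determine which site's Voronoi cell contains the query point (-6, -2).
Nearest site = (-4, 2)

The Voronoi cell of site s contains exactly those query points closer to s than to any other site. Compute squared distances from q = (-6, -2) to each site:
  (-4 − -6)² + (2 − -2)² = 20
  (-6 − -6)² + (3 − -2)² = 25
  (3 − -6)² + (-2 − -2)² = 81
  (4 − -6)² + (5 − -2)² = 149
Minimum is attained by (-4, 2), so q lies in its Voronoi cell.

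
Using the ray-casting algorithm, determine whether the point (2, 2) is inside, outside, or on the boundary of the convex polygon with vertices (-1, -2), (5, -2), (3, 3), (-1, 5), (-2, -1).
The point (2, 2) lies strictly inside the polygon

Cast a horizontal ray to the right from the query point and count how many polygon edges it crosses (each edge strictly once or zero times, handled with the usual half-open convention). 
Parity of crossings → odd ⇒ inside.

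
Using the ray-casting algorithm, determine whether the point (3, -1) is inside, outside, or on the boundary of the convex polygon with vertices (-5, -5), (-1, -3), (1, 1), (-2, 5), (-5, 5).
The point (3, -1) lies strictly outside the polygon

Cast a horizontal ray to the right from the query point and count how many polygon edges it crosses (each edge strictly once or zero times, handled with the usual half-open convention). 
Parity of crossings → even ⇒ outside.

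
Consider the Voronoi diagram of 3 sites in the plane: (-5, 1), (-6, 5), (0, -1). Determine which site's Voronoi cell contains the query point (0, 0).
Nearest site = (0, -1)

The Voronoi cell of site s contains exactly those query points closer to s than to any other site. Compute squared distances from q = (0, 0) to each site:
  (0 − 0)² + (-1 − 0)² = 1
  (-5 − 0)² + (1 − 0)² = 26
  (-6 − 0)² + (5 − 0)² = 61
Minimum is attained by (0, -1), so q lies in its Voronoi cell.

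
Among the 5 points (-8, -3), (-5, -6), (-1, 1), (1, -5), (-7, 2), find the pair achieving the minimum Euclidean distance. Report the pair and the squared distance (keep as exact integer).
Pair = ((-8, -3), (-5, -6)); squared distance = 18

Compute all C(5, 2) = 10 pairwise squared distances (x_i − x_j)² + (y_i − y_j)². The minimum is 18, attained by the pair ((-8, -3), (-5, -6)).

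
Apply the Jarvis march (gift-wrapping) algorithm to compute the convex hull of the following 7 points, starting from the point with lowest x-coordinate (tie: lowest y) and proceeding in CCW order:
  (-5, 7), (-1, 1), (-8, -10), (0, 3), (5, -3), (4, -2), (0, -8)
Hull (CCW) = [(-8, -10), (0, -8), (5, -3), (0, 3), (-5, 7)]

Jarvis march: at each step, from the current hull vertex p, select the next vertex q as the point such that every other point lies strictly to the left of (or on) the directed line p → q. (Equivalently: for every other point r, the cross product (q − p) × (r − p) ≥ 0.)
Starting point (lowest x, tie lowest y): (-8, -10). Wrap until returning to start. Resulting hull: (-8, -10), (0, -8), (5, -3), (0, 3), (-5, 7).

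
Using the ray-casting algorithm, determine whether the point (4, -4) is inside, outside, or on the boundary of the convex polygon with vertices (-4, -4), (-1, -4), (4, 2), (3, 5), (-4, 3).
The point (4, -4) lies strictly outside the polygon

Cast a horizontal ray to the right from the query point and count how many polygon edges it crosses (each edge strictly once or zero times, handled with the usual half-open convention). 
Parity of crossings → even ⇒ outside.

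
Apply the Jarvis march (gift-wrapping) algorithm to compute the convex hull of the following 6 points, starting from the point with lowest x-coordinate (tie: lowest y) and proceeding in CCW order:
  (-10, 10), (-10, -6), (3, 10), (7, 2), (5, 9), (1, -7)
Hull (CCW) = [(-10, -6), (1, -7), (7, 2), (5, 9), (3, 10), (-10, 10)]

Jarvis march: at each step, from the current hull vertex p, select the next vertex q as the point such that every other point lies strictly to the left of (or on) the directed line p → q. (Equivalently: for every other point r, the cross product (q − p) × (r − p) ≥ 0.)
Starting point (lowest x, tie lowest y): (-10, -6). Wrap until returning to start. Resulting hull: (-10, -6), (1, -7), (7, 2), (5, 9), (3, 10), (-10, 10).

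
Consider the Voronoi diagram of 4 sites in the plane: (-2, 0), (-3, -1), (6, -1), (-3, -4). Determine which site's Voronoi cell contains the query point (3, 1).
Nearest site = (6, -1)

The Voronoi cell of site s contains exactly those query points closer to s than to any other site. Compute squared distances from q = (3, 1) to each site:
  (6 − 3)² + (-1 − 1)² = 13
  (-2 − 3)² + (0 − 1)² = 26
  (-3 − 3)² + (-1 − 1)² = 40
  (-3 − 3)² + (-4 − 1)² = 61
Minimum is attained by (6, -1), so q lies in its Voronoi cell.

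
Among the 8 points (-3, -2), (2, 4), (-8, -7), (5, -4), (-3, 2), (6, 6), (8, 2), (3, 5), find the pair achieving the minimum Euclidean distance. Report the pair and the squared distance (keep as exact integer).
Pair = ((2, 4), (3, 5)); squared distance = 2

Compute all C(8, 2) = 28 pairwise squared distances (x_i − x_j)² + (y_i − y_j)². The minimum is 2, attained by the pair ((2, 4), (3, 5)).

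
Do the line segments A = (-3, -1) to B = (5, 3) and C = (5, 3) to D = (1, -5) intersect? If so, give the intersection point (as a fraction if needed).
Yes; intersection at (5, 3) (t = 1 on AB, s = 0 on CD)

Parametrize AB as A + t(B − A) = (-3 + 8 t, -1 + 4 t) and CD as C + s(D − C) = (5 + -4 s, 3 + -8 s). Solve the linear system for (t, s). Determinant = 48 ≠ 0, so a unique intersection of the containing lines exists. Solution: t = 1, s = 0 — both in [0, 1], so the segments cross. Intersection point: (5, 3).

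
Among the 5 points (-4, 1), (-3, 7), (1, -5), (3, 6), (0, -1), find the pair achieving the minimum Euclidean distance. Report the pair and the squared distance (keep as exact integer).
Pair = ((1, -5), (0, -1)); squared distance = 17

Compute all C(5, 2) = 10 pairwise squared distances (x_i − x_j)² + (y_i − y_j)². The minimum is 17, attained by the pair ((1, -5), (0, -1)).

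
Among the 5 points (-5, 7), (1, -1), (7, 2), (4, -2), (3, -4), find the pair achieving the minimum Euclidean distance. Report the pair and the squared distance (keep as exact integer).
Pair = ((4, -2), (3, -4)); squared distance = 5

Compute all C(5, 2) = 10 pairwise squared distances (x_i − x_j)² + (y_i − y_j)². The minimum is 5, attained by the pair ((4, -2), (3, -4)).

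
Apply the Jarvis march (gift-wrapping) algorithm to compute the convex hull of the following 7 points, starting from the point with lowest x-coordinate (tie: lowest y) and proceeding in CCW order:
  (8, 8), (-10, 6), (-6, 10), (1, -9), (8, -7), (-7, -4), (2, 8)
Hull (CCW) = [(-10, 6), (-7, -4), (1, -9), (8, -7), (8, 8), (-6, 10)]

Jarvis march: at each step, from the current hull vertex p, select the next vertex q as the point such that every other point lies strictly to the left of (or on) the directed line p → q. (Equivalently: for every other point r, the cross product (q − p) × (r − p) ≥ 0.)
Starting point (lowest x, tie lowest y): (-10, 6). Wrap until returning to start. Resulting hull: (-10, 6), (-7, -4), (1, -9), (8, -7), (8, 8), (-6, 10).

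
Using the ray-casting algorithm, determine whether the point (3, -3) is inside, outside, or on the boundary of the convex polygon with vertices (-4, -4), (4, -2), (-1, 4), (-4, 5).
The point (3, -3) lies strictly outside the polygon

Cast a horizontal ray to the right from the query point and count how many polygon edges it crosses (each edge strictly once or zero times, handled with the usual half-open convention). 
Parity of crossings → even ⇒ outside.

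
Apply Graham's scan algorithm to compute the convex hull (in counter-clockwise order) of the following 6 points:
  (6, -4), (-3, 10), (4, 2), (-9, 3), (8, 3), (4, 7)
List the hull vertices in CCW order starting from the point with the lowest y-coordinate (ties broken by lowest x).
Hull (CCW) = [(6, -4), (8, 3), (4, 7), (-3, 10), (-9, 3)]

Graham scan procedure:
  1. Find the pivot p₀ = point with lowest y (tie → lowest x): (6, -4).
  2. Sort the remaining points by polar angle around p₀.
  3. Walk through sorted points, maintaining a stack; pop the top while the last three entries make a non-left turn (cross product ≤ 0).
  4. Final stack is the convex hull in CCW order: (6, -4), (8, 3), (4, 7), (-3, 10), (-9, 3).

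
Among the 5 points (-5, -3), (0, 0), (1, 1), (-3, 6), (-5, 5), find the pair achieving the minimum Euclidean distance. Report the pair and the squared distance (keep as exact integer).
Pair = ((0, 0), (1, 1)); squared distance = 2

Compute all C(5, 2) = 10 pairwise squared distances (x_i − x_j)² + (y_i − y_j)². The minimum is 2, attained by the pair ((0, 0), (1, 1)).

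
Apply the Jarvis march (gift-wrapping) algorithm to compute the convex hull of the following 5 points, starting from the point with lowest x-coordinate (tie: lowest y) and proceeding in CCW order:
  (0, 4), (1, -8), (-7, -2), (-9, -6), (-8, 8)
Hull (CCW) = [(-9, -6), (1, -8), (0, 4), (-8, 8)]

Jarvis march: at each step, from the current hull vertex p, select the next vertex q as the point such that every other point lies strictly to the left of (or on) the directed line p → q. (Equivalently: for every other point r, the cross product (q − p) × (r − p) ≥ 0.)
Starting point (lowest x, tie lowest y): (-9, -6). Wrap until returning to start. Resulting hull: (-9, -6), (1, -8), (0, 4), (-8, 8).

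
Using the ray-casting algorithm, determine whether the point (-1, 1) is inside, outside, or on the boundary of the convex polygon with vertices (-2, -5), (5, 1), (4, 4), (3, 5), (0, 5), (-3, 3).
The point (-1, 1) lies strictly inside the polygon

Cast a horizontal ray to the right from the query point and count how many polygon edges it crosses (each edge strictly once or zero times, handled with the usual half-open convention). 
Parity of crossings → odd ⇒ inside.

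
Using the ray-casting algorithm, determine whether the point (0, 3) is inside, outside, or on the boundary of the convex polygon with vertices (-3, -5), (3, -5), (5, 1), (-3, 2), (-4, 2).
The point (0, 3) lies strictly outside the polygon

Cast a horizontal ray to the right from the query point and count how many polygon edges it crosses (each edge strictly once or zero times, handled with the usual half-open convention). 
Parity of crossings → even ⇒ outside.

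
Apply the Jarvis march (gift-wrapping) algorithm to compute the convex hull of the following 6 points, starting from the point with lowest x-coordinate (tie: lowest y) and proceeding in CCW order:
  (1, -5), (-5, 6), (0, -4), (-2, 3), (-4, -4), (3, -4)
Hull (CCW) = [(-5, 6), (-4, -4), (1, -5), (3, -4), (-2, 3)]

Jarvis march: at each step, from the current hull vertex p, select the next vertex q as the point such that every other point lies strictly to the left of (or on) the directed line p → q. (Equivalently: for every other point r, the cross product (q − p) × (r − p) ≥ 0.)
Starting point (lowest x, tie lowest y): (-5, 6). Wrap until returning to start. Resulting hull: (-5, 6), (-4, -4), (1, -5), (3, -4), (-2, 3).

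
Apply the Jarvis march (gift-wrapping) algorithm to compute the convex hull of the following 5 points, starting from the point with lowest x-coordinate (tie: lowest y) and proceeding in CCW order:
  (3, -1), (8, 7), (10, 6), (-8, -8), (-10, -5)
Hull (CCW) = [(-10, -5), (-8, -8), (3, -1), (10, 6), (8, 7)]

Jarvis march: at each step, from the current hull vertex p, select the next vertex q as the point such that every other point lies strictly to the left of (or on) the directed line p → q. (Equivalently: for every other point r, the cross product (q − p) × (r − p) ≥ 0.)
Starting point (lowest x, tie lowest y): (-10, -5). Wrap until returning to start. Resulting hull: (-10, -5), (-8, -8), (3, -1), (10, 6), (8, 7).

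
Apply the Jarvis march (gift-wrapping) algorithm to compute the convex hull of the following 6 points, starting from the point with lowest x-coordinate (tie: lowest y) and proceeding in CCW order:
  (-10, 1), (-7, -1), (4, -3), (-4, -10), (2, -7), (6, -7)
Hull (CCW) = [(-10, 1), (-4, -10), (6, -7), (4, -3)]

Jarvis march: at each step, from the current hull vertex p, select the next vertex q as the point such that every other point lies strictly to the left of (or on) the directed line p → q. (Equivalently: for every other point r, the cross product (q − p) × (r − p) ≥ 0.)
Starting point (lowest x, tie lowest y): (-10, 1). Wrap until returning to start. Resulting hull: (-10, 1), (-4, -10), (6, -7), (4, -3).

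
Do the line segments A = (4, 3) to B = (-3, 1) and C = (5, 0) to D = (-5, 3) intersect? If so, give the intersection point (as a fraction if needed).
Yes; intersection at (-25/41, 69/41) (t = 27/41 on AB, s = 23/41 on CD)

Parametrize AB as A + t(B − A) = (4 + -7 t, 3 + -2 t) and CD as C + s(D − C) = (5 + -10 s, 0 + 3 s). Solve the linear system for (t, s). Determinant = 41 ≠ 0, so a unique intersection of the containing lines exists. Solution: t = 27/41, s = 23/41 — both in [0, 1], so the segments cross. Intersection point: (-25/41, 69/41).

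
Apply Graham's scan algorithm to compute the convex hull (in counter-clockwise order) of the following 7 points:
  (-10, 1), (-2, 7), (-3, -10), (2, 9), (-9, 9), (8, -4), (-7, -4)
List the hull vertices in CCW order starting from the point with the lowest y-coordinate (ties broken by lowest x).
Hull (CCW) = [(-3, -10), (8, -4), (2, 9), (-9, 9), (-10, 1), (-7, -4)]

Graham scan procedure:
  1. Find the pivot p₀ = point with lowest y (tie → lowest x): (-3, -10).
  2. Sort the remaining points by polar angle around p₀.
  3. Walk through sorted points, maintaining a stack; pop the top while the last three entries make a non-left turn (cross product ≤ 0).
  4. Final stack is the convex hull in CCW order: (-3, -10), (8, -4), (2, 9), (-9, 9), (-10, 1), (-7, -4).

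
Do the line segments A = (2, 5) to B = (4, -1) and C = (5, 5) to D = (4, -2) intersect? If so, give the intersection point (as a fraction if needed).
No (intersection of containing lines falls outside at least one segment)

Parametrize and solve: t = 21/20, s = 9/10. At least one of these is outside [0, 1], so the segments do not intersect.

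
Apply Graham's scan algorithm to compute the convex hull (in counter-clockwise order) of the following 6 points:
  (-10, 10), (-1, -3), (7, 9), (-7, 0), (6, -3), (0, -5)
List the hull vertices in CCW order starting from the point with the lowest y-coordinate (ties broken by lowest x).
Hull (CCW) = [(0, -5), (6, -3), (7, 9), (-10, 10), (-7, 0)]

Graham scan procedure:
  1. Find the pivot p₀ = point with lowest y (tie → lowest x): (0, -5).
  2. Sort the remaining points by polar angle around p₀.
  3. Walk through sorted points, maintaining a stack; pop the top while the last three entries make a non-left turn (cross product ≤ 0).
  4. Final stack is the convex hull in CCW order: (0, -5), (6, -3), (7, 9), (-10, 10), (-7, 0).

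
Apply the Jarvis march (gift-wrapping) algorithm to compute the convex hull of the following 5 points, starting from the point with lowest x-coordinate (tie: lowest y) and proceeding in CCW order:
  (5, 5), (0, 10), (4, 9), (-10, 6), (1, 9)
Hull (CCW) = [(-10, 6), (5, 5), (4, 9), (0, 10)]

Jarvis march: at each step, from the current hull vertex p, select the next vertex q as the point such that every other point lies strictly to the left of (or on) the directed line p → q. (Equivalently: for every other point r, the cross product (q − p) × (r − p) ≥ 0.)
Starting point (lowest x, tie lowest y): (-10, 6). Wrap until returning to start. Resulting hull: (-10, 6), (5, 5), (4, 9), (0, 10).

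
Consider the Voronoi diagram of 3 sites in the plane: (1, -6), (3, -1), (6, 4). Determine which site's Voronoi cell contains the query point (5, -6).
Nearest site = (1, -6)

The Voronoi cell of site s contains exactly those query points closer to s than to any other site. Compute squared distances from q = (5, -6) to each site:
  (1 − 5)² + (-6 − -6)² = 16
  (3 − 5)² + (-1 − -6)² = 29
  (6 − 5)² + (4 − -6)² = 101
Minimum is attained by (1, -6), so q lies in its Voronoi cell.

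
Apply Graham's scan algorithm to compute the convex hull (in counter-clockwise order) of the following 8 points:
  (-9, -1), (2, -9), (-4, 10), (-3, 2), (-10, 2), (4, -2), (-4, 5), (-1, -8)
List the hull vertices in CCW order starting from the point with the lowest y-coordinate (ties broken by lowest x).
Hull (CCW) = [(2, -9), (4, -2), (-4, 10), (-10, 2), (-9, -1), (-1, -8)]

Graham scan procedure:
  1. Find the pivot p₀ = point with lowest y (tie → lowest x): (2, -9).
  2. Sort the remaining points by polar angle around p₀.
  3. Walk through sorted points, maintaining a stack; pop the top while the last three entries make a non-left turn (cross product ≤ 0).
  4. Final stack is the convex hull in CCW order: (2, -9), (4, -2), (-4, 10), (-10, 2), (-9, -1), (-1, -8).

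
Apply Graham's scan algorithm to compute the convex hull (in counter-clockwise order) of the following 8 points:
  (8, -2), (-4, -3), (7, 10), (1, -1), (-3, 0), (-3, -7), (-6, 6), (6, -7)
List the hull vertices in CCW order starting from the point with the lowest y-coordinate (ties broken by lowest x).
Hull (CCW) = [(-3, -7), (6, -7), (8, -2), (7, 10), (-6, 6), (-4, -3)]

Graham scan procedure:
  1. Find the pivot p₀ = point with lowest y (tie → lowest x): (-3, -7).
  2. Sort the remaining points by polar angle around p₀.
  3. Walk through sorted points, maintaining a stack; pop the top while the last three entries make a non-left turn (cross product ≤ 0).
  4. Final stack is the convex hull in CCW order: (-3, -7), (6, -7), (8, -2), (7, 10), (-6, 6), (-4, -3).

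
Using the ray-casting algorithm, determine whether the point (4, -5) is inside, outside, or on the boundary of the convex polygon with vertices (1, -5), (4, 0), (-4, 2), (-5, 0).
The point (4, -5) lies strictly outside the polygon

Cast a horizontal ray to the right from the query point and count how many polygon edges it crosses (each edge strictly once or zero times, handled with the usual half-open convention). 
Parity of crossings → even ⇒ outside.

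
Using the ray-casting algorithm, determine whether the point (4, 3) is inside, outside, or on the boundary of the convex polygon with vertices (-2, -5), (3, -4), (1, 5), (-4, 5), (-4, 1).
The point (4, 3) lies strictly outside the polygon

Cast a horizontal ray to the right from the query point and count how many polygon edges it crosses (each edge strictly once or zero times, handled with the usual half-open convention). 
Parity of crossings → even ⇒ outside.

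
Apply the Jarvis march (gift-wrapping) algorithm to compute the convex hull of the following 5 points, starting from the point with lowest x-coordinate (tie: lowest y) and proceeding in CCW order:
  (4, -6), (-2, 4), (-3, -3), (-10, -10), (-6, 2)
Hull (CCW) = [(-10, -10), (4, -6), (-2, 4), (-6, 2)]

Jarvis march: at each step, from the current hull vertex p, select the next vertex q as the point such that every other point lies strictly to the left of (or on) the directed line p → q. (Equivalently: for every other point r, the cross product (q − p) × (r − p) ≥ 0.)
Starting point (lowest x, tie lowest y): (-10, -10). Wrap until returning to start. Resulting hull: (-10, -10), (4, -6), (-2, 4), (-6, 2).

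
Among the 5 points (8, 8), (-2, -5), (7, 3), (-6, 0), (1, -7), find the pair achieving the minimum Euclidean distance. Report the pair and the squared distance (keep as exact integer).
Pair = ((-2, -5), (1, -7)); squared distance = 13

Compute all C(5, 2) = 10 pairwise squared distances (x_i − x_j)² + (y_i − y_j)². The minimum is 13, attained by the pair ((-2, -5), (1, -7)).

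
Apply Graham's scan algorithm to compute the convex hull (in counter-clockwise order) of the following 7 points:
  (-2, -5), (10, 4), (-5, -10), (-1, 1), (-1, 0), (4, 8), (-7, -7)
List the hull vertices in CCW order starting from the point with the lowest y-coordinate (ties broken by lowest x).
Hull (CCW) = [(-5, -10), (10, 4), (4, 8), (-7, -7)]

Graham scan procedure:
  1. Find the pivot p₀ = point with lowest y (tie → lowest x): (-5, -10).
  2. Sort the remaining points by polar angle around p₀.
  3. Walk through sorted points, maintaining a stack; pop the top while the last three entries make a non-left turn (cross product ≤ 0).
  4. Final stack is the convex hull in CCW order: (-5, -10), (10, 4), (4, 8), (-7, -7).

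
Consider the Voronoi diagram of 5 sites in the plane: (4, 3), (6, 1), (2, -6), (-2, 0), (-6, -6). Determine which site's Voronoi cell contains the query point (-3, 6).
Nearest site = (-2, 0)

The Voronoi cell of site s contains exactly those query points closer to s than to any other site. Compute squared distances from q = (-3, 6) to each site:
  (-2 − -3)² + (0 − 6)² = 37
  (4 − -3)² + (3 − 6)² = 58
  (6 − -3)² + (1 − 6)² = 106
  (-6 − -3)² + (-6 − 6)² = 153
  (2 − -3)² + (-6 − 6)² = 169
Minimum is attained by (-2, 0), so q lies in its Voronoi cell.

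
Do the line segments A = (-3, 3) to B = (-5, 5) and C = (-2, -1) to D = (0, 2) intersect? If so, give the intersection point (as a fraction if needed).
No (intersection of containing lines falls outside at least one segment)

Parametrize and solve: t = -11/10, s = 3/5. At least one of these is outside [0, 1], so the segments do not intersect.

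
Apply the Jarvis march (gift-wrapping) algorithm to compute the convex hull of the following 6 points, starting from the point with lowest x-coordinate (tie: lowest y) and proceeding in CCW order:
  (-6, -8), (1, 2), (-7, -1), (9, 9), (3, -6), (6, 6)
Hull (CCW) = [(-7, -1), (-6, -8), (3, -6), (9, 9)]

Jarvis march: at each step, from the current hull vertex p, select the next vertex q as the point such that every other point lies strictly to the left of (or on) the directed line p → q. (Equivalently: for every other point r, the cross product (q − p) × (r − p) ≥ 0.)
Starting point (lowest x, tie lowest y): (-7, -1). Wrap until returning to start. Resulting hull: (-7, -1), (-6, -8), (3, -6), (9, 9).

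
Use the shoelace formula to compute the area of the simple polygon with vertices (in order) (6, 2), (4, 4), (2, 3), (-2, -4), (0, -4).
Area = 25

Shoelace formula: Area = (1/2) |Σ_i (x_i · y_{i+1} − x_{i+1} · y_i)| (indices mod n). Compute each cross term:
  (6)(4) − (4)(2) = 16
  (4)(3) − (2)(4) = 4
  (2)(-4) − (-2)(3) = -2
  (-2)(-4) − (0)(-4) = 8
  (0)(2) − (6)(-4) = 24
Sum = 50, so (signed) Area = 50/2 = 25, |Area| = 25.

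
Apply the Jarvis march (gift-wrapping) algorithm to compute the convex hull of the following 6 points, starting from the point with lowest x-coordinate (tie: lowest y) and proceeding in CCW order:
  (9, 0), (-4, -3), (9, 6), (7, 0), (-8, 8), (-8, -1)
Hull (CCW) = [(-8, -1), (-4, -3), (9, 0), (9, 6), (-8, 8)]

Jarvis march: at each step, from the current hull vertex p, select the next vertex q as the point such that every other point lies strictly to the left of (or on) the directed line p → q. (Equivalently: for every other point r, the cross product (q − p) × (r − p) ≥ 0.)
Starting point (lowest x, tie lowest y): (-8, -1). Wrap until returning to start. Resulting hull: (-8, -1), (-4, -3), (9, 0), (9, 6), (-8, 8).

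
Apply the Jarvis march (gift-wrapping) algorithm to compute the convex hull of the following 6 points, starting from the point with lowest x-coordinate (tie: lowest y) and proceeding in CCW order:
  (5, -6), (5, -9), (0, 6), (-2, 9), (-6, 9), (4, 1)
Hull (CCW) = [(-6, 9), (5, -9), (5, -6), (4, 1), (-2, 9)]

Jarvis march: at each step, from the current hull vertex p, select the next vertex q as the point such that every other point lies strictly to the left of (or on) the directed line p → q. (Equivalently: for every other point r, the cross product (q − p) × (r − p) ≥ 0.)
Starting point (lowest x, tie lowest y): (-6, 9). Wrap until returning to start. Resulting hull: (-6, 9), (5, -9), (5, -6), (4, 1), (-2, 9).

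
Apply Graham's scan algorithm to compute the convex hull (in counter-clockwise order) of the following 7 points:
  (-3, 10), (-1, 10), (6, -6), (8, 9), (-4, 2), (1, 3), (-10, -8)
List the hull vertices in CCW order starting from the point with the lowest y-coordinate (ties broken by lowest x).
Hull (CCW) = [(-10, -8), (6, -6), (8, 9), (-1, 10), (-3, 10)]

Graham scan procedure:
  1. Find the pivot p₀ = point with lowest y (tie → lowest x): (-10, -8).
  2. Sort the remaining points by polar angle around p₀.
  3. Walk through sorted points, maintaining a stack; pop the top while the last three entries make a non-left turn (cross product ≤ 0).
  4. Final stack is the convex hull in CCW order: (-10, -8), (6, -6), (8, 9), (-1, 10), (-3, 10).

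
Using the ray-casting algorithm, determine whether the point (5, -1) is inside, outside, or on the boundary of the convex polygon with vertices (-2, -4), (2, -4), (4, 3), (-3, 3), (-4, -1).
The point (5, -1) lies strictly outside the polygon

Cast a horizontal ray to the right from the query point and count how many polygon edges it crosses (each edge strictly once or zero times, handled with the usual half-open convention). 
Parity of crossings → even ⇒ outside.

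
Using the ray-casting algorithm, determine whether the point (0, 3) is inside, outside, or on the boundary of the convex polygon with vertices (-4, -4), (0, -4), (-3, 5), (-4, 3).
The point (0, 3) lies strictly outside the polygon

Cast a horizontal ray to the right from the query point and count how many polygon edges it crosses (each edge strictly once or zero times, handled with the usual half-open convention). 
Parity of crossings → even ⇒ outside.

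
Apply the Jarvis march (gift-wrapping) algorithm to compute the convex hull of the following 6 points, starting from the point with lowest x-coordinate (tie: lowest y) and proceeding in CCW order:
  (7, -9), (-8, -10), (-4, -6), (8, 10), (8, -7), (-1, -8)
Hull (CCW) = [(-8, -10), (7, -9), (8, -7), (8, 10)]

Jarvis march: at each step, from the current hull vertex p, select the next vertex q as the point such that every other point lies strictly to the left of (or on) the directed line p → q. (Equivalently: for every other point r, the cross product (q − p) × (r − p) ≥ 0.)
Starting point (lowest x, tie lowest y): (-8, -10). Wrap until returning to start. Resulting hull: (-8, -10), (7, -9), (8, -7), (8, 10).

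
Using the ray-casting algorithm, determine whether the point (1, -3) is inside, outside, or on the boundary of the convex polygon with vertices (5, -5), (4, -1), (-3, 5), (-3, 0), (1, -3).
The point (1, -3) lies on the polygon boundary

Boundary check: the query satisfies the collinearity and bounding-box conditions for some polygon edge, so it lies exactly on the boundary.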